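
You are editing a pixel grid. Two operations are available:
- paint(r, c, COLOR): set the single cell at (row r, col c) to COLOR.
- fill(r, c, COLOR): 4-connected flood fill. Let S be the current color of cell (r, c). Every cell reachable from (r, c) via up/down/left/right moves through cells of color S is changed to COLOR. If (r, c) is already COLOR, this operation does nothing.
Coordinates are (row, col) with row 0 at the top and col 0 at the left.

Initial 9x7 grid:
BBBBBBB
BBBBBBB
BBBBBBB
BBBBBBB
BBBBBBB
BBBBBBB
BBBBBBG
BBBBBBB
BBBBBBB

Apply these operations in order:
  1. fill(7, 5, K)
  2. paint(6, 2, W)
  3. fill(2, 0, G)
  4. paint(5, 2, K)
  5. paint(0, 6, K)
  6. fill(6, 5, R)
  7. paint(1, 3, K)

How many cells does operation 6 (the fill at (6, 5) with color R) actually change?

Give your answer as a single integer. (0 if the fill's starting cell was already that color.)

After op 1 fill(7,5,K) [62 cells changed]:
KKKKKKK
KKKKKKK
KKKKKKK
KKKKKKK
KKKKKKK
KKKKKKK
KKKKKKG
KKKKKKK
KKKKKKK
After op 2 paint(6,2,W):
KKKKKKK
KKKKKKK
KKKKKKK
KKKKKKK
KKKKKKK
KKKKKKK
KKWKKKG
KKKKKKK
KKKKKKK
After op 3 fill(2,0,G) [61 cells changed]:
GGGGGGG
GGGGGGG
GGGGGGG
GGGGGGG
GGGGGGG
GGGGGGG
GGWGGGG
GGGGGGG
GGGGGGG
After op 4 paint(5,2,K):
GGGGGGG
GGGGGGG
GGGGGGG
GGGGGGG
GGGGGGG
GGKGGGG
GGWGGGG
GGGGGGG
GGGGGGG
After op 5 paint(0,6,K):
GGGGGGK
GGGGGGG
GGGGGGG
GGGGGGG
GGGGGGG
GGKGGGG
GGWGGGG
GGGGGGG
GGGGGGG
After op 6 fill(6,5,R) [60 cells changed]:
RRRRRRK
RRRRRRR
RRRRRRR
RRRRRRR
RRRRRRR
RRKRRRR
RRWRRRR
RRRRRRR
RRRRRRR

Answer: 60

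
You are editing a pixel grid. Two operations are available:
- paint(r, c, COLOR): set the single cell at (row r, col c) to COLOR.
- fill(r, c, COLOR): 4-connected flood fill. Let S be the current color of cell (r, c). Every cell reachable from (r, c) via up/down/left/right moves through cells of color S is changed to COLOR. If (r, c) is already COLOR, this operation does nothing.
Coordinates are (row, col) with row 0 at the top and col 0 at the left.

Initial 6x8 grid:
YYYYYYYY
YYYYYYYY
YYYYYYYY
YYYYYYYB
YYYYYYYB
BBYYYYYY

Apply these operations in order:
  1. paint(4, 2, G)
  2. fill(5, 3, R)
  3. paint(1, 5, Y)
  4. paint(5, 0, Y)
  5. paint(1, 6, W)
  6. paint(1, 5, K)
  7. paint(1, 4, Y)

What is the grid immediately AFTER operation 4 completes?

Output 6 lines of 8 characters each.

After op 1 paint(4,2,G):
YYYYYYYY
YYYYYYYY
YYYYYYYY
YYYYYYYB
YYGYYYYB
BBYYYYYY
After op 2 fill(5,3,R) [43 cells changed]:
RRRRRRRR
RRRRRRRR
RRRRRRRR
RRRRRRRB
RRGRRRRB
BBRRRRRR
After op 3 paint(1,5,Y):
RRRRRRRR
RRRRRYRR
RRRRRRRR
RRRRRRRB
RRGRRRRB
BBRRRRRR
After op 4 paint(5,0,Y):
RRRRRRRR
RRRRRYRR
RRRRRRRR
RRRRRRRB
RRGRRRRB
YBRRRRRR

Answer: RRRRRRRR
RRRRRYRR
RRRRRRRR
RRRRRRRB
RRGRRRRB
YBRRRRRR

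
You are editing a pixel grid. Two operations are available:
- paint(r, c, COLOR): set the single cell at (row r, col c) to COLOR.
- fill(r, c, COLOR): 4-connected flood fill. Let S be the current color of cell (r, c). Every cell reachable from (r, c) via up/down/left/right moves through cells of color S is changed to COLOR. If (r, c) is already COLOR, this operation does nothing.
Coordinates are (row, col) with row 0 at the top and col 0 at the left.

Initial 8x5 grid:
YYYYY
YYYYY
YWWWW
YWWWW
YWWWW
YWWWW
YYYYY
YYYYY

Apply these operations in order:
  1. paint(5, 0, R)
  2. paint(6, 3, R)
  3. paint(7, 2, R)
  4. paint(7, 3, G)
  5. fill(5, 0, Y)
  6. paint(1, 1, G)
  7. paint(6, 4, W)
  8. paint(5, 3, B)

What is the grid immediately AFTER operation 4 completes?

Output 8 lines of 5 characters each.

Answer: YYYYY
YYYYY
YWWWW
YWWWW
YWWWW
RWWWW
YYYRY
YYRGY

Derivation:
After op 1 paint(5,0,R):
YYYYY
YYYYY
YWWWW
YWWWW
YWWWW
RWWWW
YYYYY
YYYYY
After op 2 paint(6,3,R):
YYYYY
YYYYY
YWWWW
YWWWW
YWWWW
RWWWW
YYYRY
YYYYY
After op 3 paint(7,2,R):
YYYYY
YYYYY
YWWWW
YWWWW
YWWWW
RWWWW
YYYRY
YYRYY
After op 4 paint(7,3,G):
YYYYY
YYYYY
YWWWW
YWWWW
YWWWW
RWWWW
YYYRY
YYRGY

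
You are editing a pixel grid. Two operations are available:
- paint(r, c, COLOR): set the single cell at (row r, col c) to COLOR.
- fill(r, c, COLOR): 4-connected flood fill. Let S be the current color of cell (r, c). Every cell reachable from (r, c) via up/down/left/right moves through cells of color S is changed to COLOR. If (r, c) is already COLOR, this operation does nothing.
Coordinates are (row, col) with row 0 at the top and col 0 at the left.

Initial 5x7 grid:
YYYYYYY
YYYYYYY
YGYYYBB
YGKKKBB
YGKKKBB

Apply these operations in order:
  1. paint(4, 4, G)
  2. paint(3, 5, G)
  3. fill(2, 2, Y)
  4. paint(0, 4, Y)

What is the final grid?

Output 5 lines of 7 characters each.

After op 1 paint(4,4,G):
YYYYYYY
YYYYYYY
YGYYYBB
YGKKKBB
YGKKGBB
After op 2 paint(3,5,G):
YYYYYYY
YYYYYYY
YGYYYBB
YGKKKGB
YGKKGBB
After op 3 fill(2,2,Y) [0 cells changed]:
YYYYYYY
YYYYYYY
YGYYYBB
YGKKKGB
YGKKGBB
After op 4 paint(0,4,Y):
YYYYYYY
YYYYYYY
YGYYYBB
YGKKKGB
YGKKGBB

Answer: YYYYYYY
YYYYYYY
YGYYYBB
YGKKKGB
YGKKGBB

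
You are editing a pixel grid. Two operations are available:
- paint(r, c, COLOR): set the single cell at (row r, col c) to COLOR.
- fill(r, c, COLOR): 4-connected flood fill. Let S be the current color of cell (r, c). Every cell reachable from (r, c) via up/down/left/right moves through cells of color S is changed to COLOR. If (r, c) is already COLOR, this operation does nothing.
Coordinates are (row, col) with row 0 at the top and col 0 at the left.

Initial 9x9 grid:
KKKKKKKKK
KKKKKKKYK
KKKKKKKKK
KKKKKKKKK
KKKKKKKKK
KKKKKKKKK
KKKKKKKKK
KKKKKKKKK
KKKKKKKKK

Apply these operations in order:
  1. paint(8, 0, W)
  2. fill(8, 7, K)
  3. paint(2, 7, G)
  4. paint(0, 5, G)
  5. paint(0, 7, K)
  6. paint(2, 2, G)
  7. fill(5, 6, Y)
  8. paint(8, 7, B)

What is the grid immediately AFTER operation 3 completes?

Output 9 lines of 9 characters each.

Answer: KKKKKKKKK
KKKKKKKYK
KKKKKKKGK
KKKKKKKKK
KKKKKKKKK
KKKKKKKKK
KKKKKKKKK
KKKKKKKKK
WKKKKKKKK

Derivation:
After op 1 paint(8,0,W):
KKKKKKKKK
KKKKKKKYK
KKKKKKKKK
KKKKKKKKK
KKKKKKKKK
KKKKKKKKK
KKKKKKKKK
KKKKKKKKK
WKKKKKKKK
After op 2 fill(8,7,K) [0 cells changed]:
KKKKKKKKK
KKKKKKKYK
KKKKKKKKK
KKKKKKKKK
KKKKKKKKK
KKKKKKKKK
KKKKKKKKK
KKKKKKKKK
WKKKKKKKK
After op 3 paint(2,7,G):
KKKKKKKKK
KKKKKKKYK
KKKKKKKGK
KKKKKKKKK
KKKKKKKKK
KKKKKKKKK
KKKKKKKKK
KKKKKKKKK
WKKKKKKKK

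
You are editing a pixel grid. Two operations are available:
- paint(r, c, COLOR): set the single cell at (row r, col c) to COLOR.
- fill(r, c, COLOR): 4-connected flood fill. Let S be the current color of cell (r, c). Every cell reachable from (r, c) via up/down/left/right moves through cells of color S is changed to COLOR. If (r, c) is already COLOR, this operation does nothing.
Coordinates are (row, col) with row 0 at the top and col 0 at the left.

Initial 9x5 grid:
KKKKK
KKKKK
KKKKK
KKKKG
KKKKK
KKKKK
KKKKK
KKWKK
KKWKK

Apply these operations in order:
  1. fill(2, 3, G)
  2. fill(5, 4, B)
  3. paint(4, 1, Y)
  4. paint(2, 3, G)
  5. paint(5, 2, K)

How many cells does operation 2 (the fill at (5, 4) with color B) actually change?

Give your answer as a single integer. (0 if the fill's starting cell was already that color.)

After op 1 fill(2,3,G) [42 cells changed]:
GGGGG
GGGGG
GGGGG
GGGGG
GGGGG
GGGGG
GGGGG
GGWGG
GGWGG
After op 2 fill(5,4,B) [43 cells changed]:
BBBBB
BBBBB
BBBBB
BBBBB
BBBBB
BBBBB
BBBBB
BBWBB
BBWBB

Answer: 43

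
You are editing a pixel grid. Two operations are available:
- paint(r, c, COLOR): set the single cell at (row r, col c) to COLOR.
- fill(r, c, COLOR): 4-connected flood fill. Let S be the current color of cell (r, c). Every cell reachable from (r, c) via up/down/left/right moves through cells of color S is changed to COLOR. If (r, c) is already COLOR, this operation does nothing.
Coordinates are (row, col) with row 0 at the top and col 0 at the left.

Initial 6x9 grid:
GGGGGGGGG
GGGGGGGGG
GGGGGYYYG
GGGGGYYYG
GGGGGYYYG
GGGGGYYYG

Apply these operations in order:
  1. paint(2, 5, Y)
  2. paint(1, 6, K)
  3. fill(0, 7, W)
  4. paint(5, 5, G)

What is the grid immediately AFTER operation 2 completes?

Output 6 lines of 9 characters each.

Answer: GGGGGGGGG
GGGGGGKGG
GGGGGYYYG
GGGGGYYYG
GGGGGYYYG
GGGGGYYYG

Derivation:
After op 1 paint(2,5,Y):
GGGGGGGGG
GGGGGGGGG
GGGGGYYYG
GGGGGYYYG
GGGGGYYYG
GGGGGYYYG
After op 2 paint(1,6,K):
GGGGGGGGG
GGGGGGKGG
GGGGGYYYG
GGGGGYYYG
GGGGGYYYG
GGGGGYYYG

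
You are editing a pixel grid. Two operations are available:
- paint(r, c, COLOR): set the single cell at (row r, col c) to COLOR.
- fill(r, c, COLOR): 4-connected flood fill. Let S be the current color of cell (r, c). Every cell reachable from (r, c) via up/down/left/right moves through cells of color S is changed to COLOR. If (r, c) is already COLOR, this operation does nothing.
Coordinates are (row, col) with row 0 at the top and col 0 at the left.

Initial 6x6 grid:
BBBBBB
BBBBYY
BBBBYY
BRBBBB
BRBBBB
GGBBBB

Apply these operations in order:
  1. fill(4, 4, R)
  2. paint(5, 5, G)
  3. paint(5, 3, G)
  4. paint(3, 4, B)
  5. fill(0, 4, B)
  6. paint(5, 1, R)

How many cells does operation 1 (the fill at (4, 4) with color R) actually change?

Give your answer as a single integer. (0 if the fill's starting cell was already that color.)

Answer: 28

Derivation:
After op 1 fill(4,4,R) [28 cells changed]:
RRRRRR
RRRRYY
RRRRYY
RRRRRR
RRRRRR
GGRRRR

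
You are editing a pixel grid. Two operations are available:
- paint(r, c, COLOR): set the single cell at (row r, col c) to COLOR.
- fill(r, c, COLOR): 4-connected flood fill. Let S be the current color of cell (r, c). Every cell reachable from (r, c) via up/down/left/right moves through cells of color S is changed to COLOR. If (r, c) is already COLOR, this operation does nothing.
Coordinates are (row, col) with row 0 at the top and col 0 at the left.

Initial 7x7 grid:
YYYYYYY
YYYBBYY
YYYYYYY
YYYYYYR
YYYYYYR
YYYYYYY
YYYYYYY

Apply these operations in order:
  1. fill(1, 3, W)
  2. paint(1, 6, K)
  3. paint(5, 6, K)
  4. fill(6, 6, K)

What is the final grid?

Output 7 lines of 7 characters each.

After op 1 fill(1,3,W) [2 cells changed]:
YYYYYYY
YYYWWYY
YYYYYYY
YYYYYYR
YYYYYYR
YYYYYYY
YYYYYYY
After op 2 paint(1,6,K):
YYYYYYY
YYYWWYK
YYYYYYY
YYYYYYR
YYYYYYR
YYYYYYY
YYYYYYY
After op 3 paint(5,6,K):
YYYYYYY
YYYWWYK
YYYYYYY
YYYYYYR
YYYYYYR
YYYYYYK
YYYYYYY
After op 4 fill(6,6,K) [43 cells changed]:
KKKKKKK
KKKWWKK
KKKKKKK
KKKKKKR
KKKKKKR
KKKKKKK
KKKKKKK

Answer: KKKKKKK
KKKWWKK
KKKKKKK
KKKKKKR
KKKKKKR
KKKKKKK
KKKKKKK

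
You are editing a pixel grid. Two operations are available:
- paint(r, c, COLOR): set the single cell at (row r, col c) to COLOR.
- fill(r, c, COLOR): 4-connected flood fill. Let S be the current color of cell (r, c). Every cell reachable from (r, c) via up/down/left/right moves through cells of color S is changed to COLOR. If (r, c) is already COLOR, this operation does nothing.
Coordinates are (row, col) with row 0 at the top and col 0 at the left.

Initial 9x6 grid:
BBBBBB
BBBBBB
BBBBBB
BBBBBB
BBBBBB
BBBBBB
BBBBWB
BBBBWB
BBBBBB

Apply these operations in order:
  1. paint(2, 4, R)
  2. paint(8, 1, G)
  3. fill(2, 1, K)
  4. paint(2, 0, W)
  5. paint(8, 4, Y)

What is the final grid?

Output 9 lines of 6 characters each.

Answer: KKKKKK
KKKKKK
WKKKRK
KKKKKK
KKKKKK
KKKKKK
KKKKWK
KKKKWK
KGKKYK

Derivation:
After op 1 paint(2,4,R):
BBBBBB
BBBBBB
BBBBRB
BBBBBB
BBBBBB
BBBBBB
BBBBWB
BBBBWB
BBBBBB
After op 2 paint(8,1,G):
BBBBBB
BBBBBB
BBBBRB
BBBBBB
BBBBBB
BBBBBB
BBBBWB
BBBBWB
BGBBBB
After op 3 fill(2,1,K) [50 cells changed]:
KKKKKK
KKKKKK
KKKKRK
KKKKKK
KKKKKK
KKKKKK
KKKKWK
KKKKWK
KGKKKK
After op 4 paint(2,0,W):
KKKKKK
KKKKKK
WKKKRK
KKKKKK
KKKKKK
KKKKKK
KKKKWK
KKKKWK
KGKKKK
After op 5 paint(8,4,Y):
KKKKKK
KKKKKK
WKKKRK
KKKKKK
KKKKKK
KKKKKK
KKKKWK
KKKKWK
KGKKYK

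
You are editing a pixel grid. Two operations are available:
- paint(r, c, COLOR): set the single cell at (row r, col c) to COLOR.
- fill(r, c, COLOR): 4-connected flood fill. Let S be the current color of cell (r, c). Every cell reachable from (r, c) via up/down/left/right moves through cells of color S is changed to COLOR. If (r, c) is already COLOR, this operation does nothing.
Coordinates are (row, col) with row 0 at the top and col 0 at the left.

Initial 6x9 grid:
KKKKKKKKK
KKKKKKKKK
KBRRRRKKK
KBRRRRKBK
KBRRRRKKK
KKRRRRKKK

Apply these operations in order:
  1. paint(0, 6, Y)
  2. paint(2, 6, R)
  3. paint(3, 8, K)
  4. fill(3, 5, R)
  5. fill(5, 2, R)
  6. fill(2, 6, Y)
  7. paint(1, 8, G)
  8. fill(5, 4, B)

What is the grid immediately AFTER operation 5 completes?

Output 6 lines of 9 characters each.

Answer: KKKKKKYKK
KKKKKKKKK
KBRRRRRKK
KBRRRRKBK
KBRRRRKKK
KKRRRRKKK

Derivation:
After op 1 paint(0,6,Y):
KKKKKKYKK
KKKKKKKKK
KBRRRRKKK
KBRRRRKBK
KBRRRRKKK
KKRRRRKKK
After op 2 paint(2,6,R):
KKKKKKYKK
KKKKKKKKK
KBRRRRRKK
KBRRRRKBK
KBRRRRKKK
KKRRRRKKK
After op 3 paint(3,8,K):
KKKKKKYKK
KKKKKKKKK
KBRRRRRKK
KBRRRRKBK
KBRRRRKKK
KKRRRRKKK
After op 4 fill(3,5,R) [0 cells changed]:
KKKKKKYKK
KKKKKKKKK
KBRRRRRKK
KBRRRRKBK
KBRRRRKKK
KKRRRRKKK
After op 5 fill(5,2,R) [0 cells changed]:
KKKKKKYKK
KKKKKKKKK
KBRRRRRKK
KBRRRRKBK
KBRRRRKKK
KKRRRRKKK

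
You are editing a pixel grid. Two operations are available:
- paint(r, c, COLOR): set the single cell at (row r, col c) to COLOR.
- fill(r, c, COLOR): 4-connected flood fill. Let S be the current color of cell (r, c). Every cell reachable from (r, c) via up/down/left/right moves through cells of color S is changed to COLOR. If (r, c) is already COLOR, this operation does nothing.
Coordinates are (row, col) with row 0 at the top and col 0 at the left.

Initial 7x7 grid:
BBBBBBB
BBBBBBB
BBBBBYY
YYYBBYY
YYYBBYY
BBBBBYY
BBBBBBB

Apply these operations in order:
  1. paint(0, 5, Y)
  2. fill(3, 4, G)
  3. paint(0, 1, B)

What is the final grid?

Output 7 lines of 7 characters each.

After op 1 paint(0,5,Y):
BBBBBYB
BBBBBBB
BBBBBYY
YYYBBYY
YYYBBYY
BBBBBYY
BBBBBBB
After op 2 fill(3,4,G) [34 cells changed]:
GGGGGYG
GGGGGGG
GGGGGYY
YYYGGYY
YYYGGYY
GGGGGYY
GGGGGGG
After op 3 paint(0,1,B):
GBGGGYG
GGGGGGG
GGGGGYY
YYYGGYY
YYYGGYY
GGGGGYY
GGGGGGG

Answer: GBGGGYG
GGGGGGG
GGGGGYY
YYYGGYY
YYYGGYY
GGGGGYY
GGGGGGG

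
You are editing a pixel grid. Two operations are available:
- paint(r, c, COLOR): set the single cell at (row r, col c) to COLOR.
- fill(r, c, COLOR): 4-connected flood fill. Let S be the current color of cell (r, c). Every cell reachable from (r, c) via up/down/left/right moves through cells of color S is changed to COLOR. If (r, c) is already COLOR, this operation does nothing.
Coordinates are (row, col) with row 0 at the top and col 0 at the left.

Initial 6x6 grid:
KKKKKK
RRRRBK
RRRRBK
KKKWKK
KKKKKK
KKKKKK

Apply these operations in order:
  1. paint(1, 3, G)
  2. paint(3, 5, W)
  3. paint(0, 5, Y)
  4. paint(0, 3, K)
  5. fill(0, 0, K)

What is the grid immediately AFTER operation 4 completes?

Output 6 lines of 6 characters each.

Answer: KKKKKY
RRRGBK
RRRRBK
KKKWKW
KKKKKK
KKKKKK

Derivation:
After op 1 paint(1,3,G):
KKKKKK
RRRGBK
RRRRBK
KKKWKK
KKKKKK
KKKKKK
After op 2 paint(3,5,W):
KKKKKK
RRRGBK
RRRRBK
KKKWKW
KKKKKK
KKKKKK
After op 3 paint(0,5,Y):
KKKKKY
RRRGBK
RRRRBK
KKKWKW
KKKKKK
KKKKKK
After op 4 paint(0,3,K):
KKKKKY
RRRGBK
RRRRBK
KKKWKW
KKKKKK
KKKKKK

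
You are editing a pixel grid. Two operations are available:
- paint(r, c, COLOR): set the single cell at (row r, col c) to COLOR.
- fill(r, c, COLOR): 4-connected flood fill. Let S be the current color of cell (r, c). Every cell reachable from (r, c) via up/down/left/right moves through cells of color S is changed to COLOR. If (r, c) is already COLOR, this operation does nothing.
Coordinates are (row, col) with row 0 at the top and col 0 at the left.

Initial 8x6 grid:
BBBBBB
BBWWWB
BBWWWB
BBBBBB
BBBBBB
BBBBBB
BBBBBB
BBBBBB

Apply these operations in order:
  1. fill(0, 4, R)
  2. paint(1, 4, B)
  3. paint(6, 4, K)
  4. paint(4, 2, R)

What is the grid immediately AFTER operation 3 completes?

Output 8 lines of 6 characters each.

Answer: RRRRRR
RRWWBR
RRWWWR
RRRRRR
RRRRRR
RRRRRR
RRRRKR
RRRRRR

Derivation:
After op 1 fill(0,4,R) [42 cells changed]:
RRRRRR
RRWWWR
RRWWWR
RRRRRR
RRRRRR
RRRRRR
RRRRRR
RRRRRR
After op 2 paint(1,4,B):
RRRRRR
RRWWBR
RRWWWR
RRRRRR
RRRRRR
RRRRRR
RRRRRR
RRRRRR
After op 3 paint(6,4,K):
RRRRRR
RRWWBR
RRWWWR
RRRRRR
RRRRRR
RRRRRR
RRRRKR
RRRRRR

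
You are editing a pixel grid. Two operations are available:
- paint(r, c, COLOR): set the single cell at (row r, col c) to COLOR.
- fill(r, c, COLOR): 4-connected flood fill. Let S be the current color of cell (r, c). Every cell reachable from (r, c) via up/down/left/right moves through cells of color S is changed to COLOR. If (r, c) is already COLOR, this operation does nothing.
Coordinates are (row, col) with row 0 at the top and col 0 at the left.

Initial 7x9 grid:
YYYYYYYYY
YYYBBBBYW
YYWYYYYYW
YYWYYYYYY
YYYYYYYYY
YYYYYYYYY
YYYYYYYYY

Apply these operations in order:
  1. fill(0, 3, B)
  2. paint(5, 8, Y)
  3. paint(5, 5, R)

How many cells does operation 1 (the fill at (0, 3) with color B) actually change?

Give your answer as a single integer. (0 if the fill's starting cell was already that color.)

After op 1 fill(0,3,B) [55 cells changed]:
BBBBBBBBB
BBBBBBBBW
BBWBBBBBW
BBWBBBBBB
BBBBBBBBB
BBBBBBBBB
BBBBBBBBB

Answer: 55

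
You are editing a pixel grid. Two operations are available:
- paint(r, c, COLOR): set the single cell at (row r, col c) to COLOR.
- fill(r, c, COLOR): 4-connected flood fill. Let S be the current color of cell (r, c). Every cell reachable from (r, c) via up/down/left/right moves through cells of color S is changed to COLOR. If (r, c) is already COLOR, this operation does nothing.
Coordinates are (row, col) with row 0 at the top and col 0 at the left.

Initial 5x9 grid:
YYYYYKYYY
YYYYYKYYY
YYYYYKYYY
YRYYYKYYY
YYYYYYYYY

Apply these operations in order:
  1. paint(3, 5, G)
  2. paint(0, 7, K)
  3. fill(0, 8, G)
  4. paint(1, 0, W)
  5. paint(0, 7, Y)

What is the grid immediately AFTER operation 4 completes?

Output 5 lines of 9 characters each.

Answer: GGGGGKGKG
WGGGGKGGG
GGGGGKGGG
GRGGGGGGG
GGGGGGGGG

Derivation:
After op 1 paint(3,5,G):
YYYYYKYYY
YYYYYKYYY
YYYYYKYYY
YRYYYGYYY
YYYYYYYYY
After op 2 paint(0,7,K):
YYYYYKYKY
YYYYYKYYY
YYYYYKYYY
YRYYYGYYY
YYYYYYYYY
After op 3 fill(0,8,G) [39 cells changed]:
GGGGGKGKG
GGGGGKGGG
GGGGGKGGG
GRGGGGGGG
GGGGGGGGG
After op 4 paint(1,0,W):
GGGGGKGKG
WGGGGKGGG
GGGGGKGGG
GRGGGGGGG
GGGGGGGGG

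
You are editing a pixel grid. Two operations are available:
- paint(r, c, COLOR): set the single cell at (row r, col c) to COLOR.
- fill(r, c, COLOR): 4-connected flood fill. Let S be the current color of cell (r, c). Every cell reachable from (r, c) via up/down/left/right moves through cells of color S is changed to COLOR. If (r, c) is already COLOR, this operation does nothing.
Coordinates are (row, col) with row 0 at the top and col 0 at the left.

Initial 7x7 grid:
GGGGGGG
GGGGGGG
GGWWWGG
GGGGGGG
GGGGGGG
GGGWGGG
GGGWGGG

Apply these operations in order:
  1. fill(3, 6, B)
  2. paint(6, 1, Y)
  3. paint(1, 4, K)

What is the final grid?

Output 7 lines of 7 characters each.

After op 1 fill(3,6,B) [44 cells changed]:
BBBBBBB
BBBBBBB
BBWWWBB
BBBBBBB
BBBBBBB
BBBWBBB
BBBWBBB
After op 2 paint(6,1,Y):
BBBBBBB
BBBBBBB
BBWWWBB
BBBBBBB
BBBBBBB
BBBWBBB
BYBWBBB
After op 3 paint(1,4,K):
BBBBBBB
BBBBKBB
BBWWWBB
BBBBBBB
BBBBBBB
BBBWBBB
BYBWBBB

Answer: BBBBBBB
BBBBKBB
BBWWWBB
BBBBBBB
BBBBBBB
BBBWBBB
BYBWBBB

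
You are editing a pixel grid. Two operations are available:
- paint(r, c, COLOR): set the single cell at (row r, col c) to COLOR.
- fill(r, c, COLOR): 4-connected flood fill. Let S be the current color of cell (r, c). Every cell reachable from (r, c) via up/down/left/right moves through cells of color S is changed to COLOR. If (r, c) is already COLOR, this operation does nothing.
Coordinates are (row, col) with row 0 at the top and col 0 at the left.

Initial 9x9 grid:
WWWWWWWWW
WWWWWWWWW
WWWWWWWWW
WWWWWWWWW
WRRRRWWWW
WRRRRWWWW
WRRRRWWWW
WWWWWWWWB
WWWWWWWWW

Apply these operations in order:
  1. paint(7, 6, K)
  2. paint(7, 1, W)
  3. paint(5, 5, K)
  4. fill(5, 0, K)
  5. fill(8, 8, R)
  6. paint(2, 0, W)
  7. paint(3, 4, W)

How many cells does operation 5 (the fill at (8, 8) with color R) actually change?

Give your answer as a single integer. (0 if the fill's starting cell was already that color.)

After op 1 paint(7,6,K):
WWWWWWWWW
WWWWWWWWW
WWWWWWWWW
WWWWWWWWW
WRRRRWWWW
WRRRRWWWW
WRRRRWWWW
WWWWWWKWB
WWWWWWWWW
After op 2 paint(7,1,W):
WWWWWWWWW
WWWWWWWWW
WWWWWWWWW
WWWWWWWWW
WRRRRWWWW
WRRRRWWWW
WRRRRWWWW
WWWWWWKWB
WWWWWWWWW
After op 3 paint(5,5,K):
WWWWWWWWW
WWWWWWWWW
WWWWWWWWW
WWWWWWWWW
WRRRRWWWW
WRRRRKWWW
WRRRRWWWW
WWWWWWKWB
WWWWWWWWW
After op 4 fill(5,0,K) [66 cells changed]:
KKKKKKKKK
KKKKKKKKK
KKKKKKKKK
KKKKKKKKK
KRRRRKKKK
KRRRRKKKK
KRRRRKKKK
KKKKKKKKB
KKKKKKKKK
After op 5 fill(8,8,R) [68 cells changed]:
RRRRRRRRR
RRRRRRRRR
RRRRRRRRR
RRRRRRRRR
RRRRRRRRR
RRRRRRRRR
RRRRRRRRR
RRRRRRRRB
RRRRRRRRR

Answer: 68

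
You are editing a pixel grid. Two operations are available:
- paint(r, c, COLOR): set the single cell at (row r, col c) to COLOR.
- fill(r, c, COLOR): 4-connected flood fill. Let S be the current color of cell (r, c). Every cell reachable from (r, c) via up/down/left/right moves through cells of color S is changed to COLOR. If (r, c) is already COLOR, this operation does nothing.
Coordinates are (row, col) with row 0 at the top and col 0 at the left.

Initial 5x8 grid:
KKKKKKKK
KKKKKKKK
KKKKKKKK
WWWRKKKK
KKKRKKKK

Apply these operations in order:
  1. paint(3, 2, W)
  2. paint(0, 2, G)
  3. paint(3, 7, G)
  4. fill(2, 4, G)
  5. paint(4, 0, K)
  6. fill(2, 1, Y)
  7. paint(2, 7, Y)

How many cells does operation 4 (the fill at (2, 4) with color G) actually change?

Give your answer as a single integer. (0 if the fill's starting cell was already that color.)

Answer: 30

Derivation:
After op 1 paint(3,2,W):
KKKKKKKK
KKKKKKKK
KKKKKKKK
WWWRKKKK
KKKRKKKK
After op 2 paint(0,2,G):
KKGKKKKK
KKKKKKKK
KKKKKKKK
WWWRKKKK
KKKRKKKK
After op 3 paint(3,7,G):
KKGKKKKK
KKKKKKKK
KKKKKKKK
WWWRKKKG
KKKRKKKK
After op 4 fill(2,4,G) [30 cells changed]:
GGGGGGGG
GGGGGGGG
GGGGGGGG
WWWRGGGG
KKKRGGGG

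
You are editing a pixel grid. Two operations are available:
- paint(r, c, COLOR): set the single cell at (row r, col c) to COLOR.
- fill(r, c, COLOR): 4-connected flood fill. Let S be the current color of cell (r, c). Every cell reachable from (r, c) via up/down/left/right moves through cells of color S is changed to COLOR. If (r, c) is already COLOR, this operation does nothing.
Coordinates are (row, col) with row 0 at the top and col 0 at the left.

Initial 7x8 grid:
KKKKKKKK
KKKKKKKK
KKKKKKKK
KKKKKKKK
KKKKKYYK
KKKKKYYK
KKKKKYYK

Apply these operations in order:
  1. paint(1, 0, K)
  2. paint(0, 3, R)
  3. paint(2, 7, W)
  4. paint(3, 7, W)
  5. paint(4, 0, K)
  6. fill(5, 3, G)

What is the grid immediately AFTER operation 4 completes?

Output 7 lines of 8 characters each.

Answer: KKKRKKKK
KKKKKKKK
KKKKKKKW
KKKKKKKW
KKKKKYYK
KKKKKYYK
KKKKKYYK

Derivation:
After op 1 paint(1,0,K):
KKKKKKKK
KKKKKKKK
KKKKKKKK
KKKKKKKK
KKKKKYYK
KKKKKYYK
KKKKKYYK
After op 2 paint(0,3,R):
KKKRKKKK
KKKKKKKK
KKKKKKKK
KKKKKKKK
KKKKKYYK
KKKKKYYK
KKKKKYYK
After op 3 paint(2,7,W):
KKKRKKKK
KKKKKKKK
KKKKKKKW
KKKKKKKK
KKKKKYYK
KKKKKYYK
KKKKKYYK
After op 4 paint(3,7,W):
KKKRKKKK
KKKKKKKK
KKKKKKKW
KKKKKKKW
KKKKKYYK
KKKKKYYK
KKKKKYYK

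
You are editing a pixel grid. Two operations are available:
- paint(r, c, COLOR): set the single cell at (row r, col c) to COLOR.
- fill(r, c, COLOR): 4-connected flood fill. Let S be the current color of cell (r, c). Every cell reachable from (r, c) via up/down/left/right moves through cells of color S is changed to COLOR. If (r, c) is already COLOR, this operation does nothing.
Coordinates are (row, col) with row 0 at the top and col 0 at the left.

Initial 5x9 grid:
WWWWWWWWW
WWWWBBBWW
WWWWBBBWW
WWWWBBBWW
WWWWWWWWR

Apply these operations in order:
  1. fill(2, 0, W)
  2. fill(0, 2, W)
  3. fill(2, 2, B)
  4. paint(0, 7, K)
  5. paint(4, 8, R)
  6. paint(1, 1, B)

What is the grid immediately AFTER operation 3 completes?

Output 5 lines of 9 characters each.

After op 1 fill(2,0,W) [0 cells changed]:
WWWWWWWWW
WWWWBBBWW
WWWWBBBWW
WWWWBBBWW
WWWWWWWWR
After op 2 fill(0,2,W) [0 cells changed]:
WWWWWWWWW
WWWWBBBWW
WWWWBBBWW
WWWWBBBWW
WWWWWWWWR
After op 3 fill(2,2,B) [35 cells changed]:
BBBBBBBBB
BBBBBBBBB
BBBBBBBBB
BBBBBBBBB
BBBBBBBBR

Answer: BBBBBBBBB
BBBBBBBBB
BBBBBBBBB
BBBBBBBBB
BBBBBBBBR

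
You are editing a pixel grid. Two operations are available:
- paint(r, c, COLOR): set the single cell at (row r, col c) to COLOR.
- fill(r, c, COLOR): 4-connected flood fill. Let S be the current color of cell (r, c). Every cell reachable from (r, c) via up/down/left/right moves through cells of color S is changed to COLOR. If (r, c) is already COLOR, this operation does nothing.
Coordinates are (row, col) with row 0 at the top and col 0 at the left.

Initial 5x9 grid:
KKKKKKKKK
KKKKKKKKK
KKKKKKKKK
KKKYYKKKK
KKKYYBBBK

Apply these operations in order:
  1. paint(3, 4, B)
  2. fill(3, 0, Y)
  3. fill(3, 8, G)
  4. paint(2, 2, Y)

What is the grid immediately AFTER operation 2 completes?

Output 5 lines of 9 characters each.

Answer: YYYYYYYYY
YYYYYYYYY
YYYYYYYYY
YYYYBYYYY
YYYYYBBBY

Derivation:
After op 1 paint(3,4,B):
KKKKKKKKK
KKKKKKKKK
KKKKKKKKK
KKKYBKKKK
KKKYYBBBK
After op 2 fill(3,0,Y) [38 cells changed]:
YYYYYYYYY
YYYYYYYYY
YYYYYYYYY
YYYYBYYYY
YYYYYBBBY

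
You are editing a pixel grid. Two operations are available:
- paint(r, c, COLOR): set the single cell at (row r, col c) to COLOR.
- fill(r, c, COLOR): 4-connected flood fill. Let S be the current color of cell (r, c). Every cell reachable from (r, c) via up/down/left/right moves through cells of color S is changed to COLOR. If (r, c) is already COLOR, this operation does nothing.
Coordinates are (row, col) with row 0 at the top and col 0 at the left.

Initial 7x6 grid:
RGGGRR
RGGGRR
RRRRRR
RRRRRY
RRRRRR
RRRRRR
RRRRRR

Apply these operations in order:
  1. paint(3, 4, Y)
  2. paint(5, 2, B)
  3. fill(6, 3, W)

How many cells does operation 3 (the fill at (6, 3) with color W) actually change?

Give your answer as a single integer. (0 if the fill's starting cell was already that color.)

After op 1 paint(3,4,Y):
RGGGRR
RGGGRR
RRRRRR
RRRRYY
RRRRRR
RRRRRR
RRRRRR
After op 2 paint(5,2,B):
RGGGRR
RGGGRR
RRRRRR
RRRRYY
RRRRRR
RRBRRR
RRRRRR
After op 3 fill(6,3,W) [33 cells changed]:
WGGGWW
WGGGWW
WWWWWW
WWWWYY
WWWWWW
WWBWWW
WWWWWW

Answer: 33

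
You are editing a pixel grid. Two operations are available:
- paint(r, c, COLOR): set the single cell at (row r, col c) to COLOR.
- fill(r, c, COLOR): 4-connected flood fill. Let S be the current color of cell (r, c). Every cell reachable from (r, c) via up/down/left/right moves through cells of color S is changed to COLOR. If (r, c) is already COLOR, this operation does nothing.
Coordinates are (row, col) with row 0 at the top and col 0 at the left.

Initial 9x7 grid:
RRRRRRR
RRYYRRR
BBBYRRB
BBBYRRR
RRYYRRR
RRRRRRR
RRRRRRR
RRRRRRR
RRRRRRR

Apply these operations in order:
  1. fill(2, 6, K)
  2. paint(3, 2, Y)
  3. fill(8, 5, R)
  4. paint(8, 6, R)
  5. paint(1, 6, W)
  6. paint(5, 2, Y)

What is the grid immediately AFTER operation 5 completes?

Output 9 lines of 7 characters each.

Answer: RRRRRRR
RRYYRRW
BBBYRRK
BBYYRRR
RRYYRRR
RRRRRRR
RRRRRRR
RRRRRRR
RRRRRRR

Derivation:
After op 1 fill(2,6,K) [1 cells changed]:
RRRRRRR
RRYYRRR
BBBYRRK
BBBYRRR
RRYYRRR
RRRRRRR
RRRRRRR
RRRRRRR
RRRRRRR
After op 2 paint(3,2,Y):
RRRRRRR
RRYYRRR
BBBYRRK
BBYYRRR
RRYYRRR
RRRRRRR
RRRRRRR
RRRRRRR
RRRRRRR
After op 3 fill(8,5,R) [0 cells changed]:
RRRRRRR
RRYYRRR
BBBYRRK
BBYYRRR
RRYYRRR
RRRRRRR
RRRRRRR
RRRRRRR
RRRRRRR
After op 4 paint(8,6,R):
RRRRRRR
RRYYRRR
BBBYRRK
BBYYRRR
RRYYRRR
RRRRRRR
RRRRRRR
RRRRRRR
RRRRRRR
After op 5 paint(1,6,W):
RRRRRRR
RRYYRRW
BBBYRRK
BBYYRRR
RRYYRRR
RRRRRRR
RRRRRRR
RRRRRRR
RRRRRRR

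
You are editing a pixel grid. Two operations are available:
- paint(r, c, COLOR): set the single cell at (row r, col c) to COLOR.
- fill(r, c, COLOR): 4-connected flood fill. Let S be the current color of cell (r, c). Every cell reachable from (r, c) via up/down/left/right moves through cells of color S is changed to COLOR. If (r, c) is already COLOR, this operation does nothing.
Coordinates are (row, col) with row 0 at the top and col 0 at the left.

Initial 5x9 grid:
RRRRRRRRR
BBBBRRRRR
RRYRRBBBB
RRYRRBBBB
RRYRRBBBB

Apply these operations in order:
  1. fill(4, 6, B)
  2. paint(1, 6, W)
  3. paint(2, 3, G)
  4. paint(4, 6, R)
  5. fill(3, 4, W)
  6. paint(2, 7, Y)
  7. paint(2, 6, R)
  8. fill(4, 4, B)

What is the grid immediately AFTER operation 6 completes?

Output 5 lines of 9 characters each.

Answer: WWWWWWWWW
BBBBWWWWW
RRYGWBBYB
RRYWWBBBB
RRYWWBRBB

Derivation:
After op 1 fill(4,6,B) [0 cells changed]:
RRRRRRRRR
BBBBRRRRR
RRYRRBBBB
RRYRRBBBB
RRYRRBBBB
After op 2 paint(1,6,W):
RRRRRRRRR
BBBBRRWRR
RRYRRBBBB
RRYRRBBBB
RRYRRBBBB
After op 3 paint(2,3,G):
RRRRRRRRR
BBBBRRWRR
RRYGRBBBB
RRYRRBBBB
RRYRRBBBB
After op 4 paint(4,6,R):
RRRRRRRRR
BBBBRRWRR
RRYGRBBBB
RRYRRBBBB
RRYRRBRBB
After op 5 fill(3,4,W) [18 cells changed]:
WWWWWWWWW
BBBBWWWWW
RRYGWBBBB
RRYWWBBBB
RRYWWBRBB
After op 6 paint(2,7,Y):
WWWWWWWWW
BBBBWWWWW
RRYGWBBYB
RRYWWBBBB
RRYWWBRBB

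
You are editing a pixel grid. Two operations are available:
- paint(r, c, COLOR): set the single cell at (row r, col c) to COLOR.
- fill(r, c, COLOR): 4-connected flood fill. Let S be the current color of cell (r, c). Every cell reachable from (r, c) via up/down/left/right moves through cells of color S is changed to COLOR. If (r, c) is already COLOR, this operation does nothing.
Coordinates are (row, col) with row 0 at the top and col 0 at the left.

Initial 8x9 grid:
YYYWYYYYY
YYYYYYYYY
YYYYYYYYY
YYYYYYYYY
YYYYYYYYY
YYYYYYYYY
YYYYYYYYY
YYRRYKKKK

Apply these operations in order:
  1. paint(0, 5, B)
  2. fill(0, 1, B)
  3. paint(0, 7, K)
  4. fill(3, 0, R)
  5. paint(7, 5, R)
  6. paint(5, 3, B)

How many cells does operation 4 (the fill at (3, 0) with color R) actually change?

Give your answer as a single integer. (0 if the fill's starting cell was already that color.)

Answer: 64

Derivation:
After op 1 paint(0,5,B):
YYYWYBYYY
YYYYYYYYY
YYYYYYYYY
YYYYYYYYY
YYYYYYYYY
YYYYYYYYY
YYYYYYYYY
YYRRYKKKK
After op 2 fill(0,1,B) [64 cells changed]:
BBBWBBBBB
BBBBBBBBB
BBBBBBBBB
BBBBBBBBB
BBBBBBBBB
BBBBBBBBB
BBBBBBBBB
BBRRBKKKK
After op 3 paint(0,7,K):
BBBWBBBKB
BBBBBBBBB
BBBBBBBBB
BBBBBBBBB
BBBBBBBBB
BBBBBBBBB
BBBBBBBBB
BBRRBKKKK
After op 4 fill(3,0,R) [64 cells changed]:
RRRWRRRKR
RRRRRRRRR
RRRRRRRRR
RRRRRRRRR
RRRRRRRRR
RRRRRRRRR
RRRRRRRRR
RRRRRKKKK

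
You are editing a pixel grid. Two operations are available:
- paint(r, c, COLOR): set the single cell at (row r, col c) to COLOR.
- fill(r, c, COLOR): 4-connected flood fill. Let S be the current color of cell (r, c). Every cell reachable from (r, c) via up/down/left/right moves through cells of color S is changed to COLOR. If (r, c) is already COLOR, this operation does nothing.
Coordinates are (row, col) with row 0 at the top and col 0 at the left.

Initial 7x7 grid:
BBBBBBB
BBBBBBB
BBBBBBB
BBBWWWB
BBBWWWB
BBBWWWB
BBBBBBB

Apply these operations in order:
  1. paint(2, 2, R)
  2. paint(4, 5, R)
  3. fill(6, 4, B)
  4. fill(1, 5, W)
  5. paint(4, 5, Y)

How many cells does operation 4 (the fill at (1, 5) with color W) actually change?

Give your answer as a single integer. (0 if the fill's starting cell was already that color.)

After op 1 paint(2,2,R):
BBBBBBB
BBBBBBB
BBRBBBB
BBBWWWB
BBBWWWB
BBBWWWB
BBBBBBB
After op 2 paint(4,5,R):
BBBBBBB
BBBBBBB
BBRBBBB
BBBWWWB
BBBWWRB
BBBWWWB
BBBBBBB
After op 3 fill(6,4,B) [0 cells changed]:
BBBBBBB
BBBBBBB
BBRBBBB
BBBWWWB
BBBWWRB
BBBWWWB
BBBBBBB
After op 4 fill(1,5,W) [39 cells changed]:
WWWWWWW
WWWWWWW
WWRWWWW
WWWWWWW
WWWWWRW
WWWWWWW
WWWWWWW

Answer: 39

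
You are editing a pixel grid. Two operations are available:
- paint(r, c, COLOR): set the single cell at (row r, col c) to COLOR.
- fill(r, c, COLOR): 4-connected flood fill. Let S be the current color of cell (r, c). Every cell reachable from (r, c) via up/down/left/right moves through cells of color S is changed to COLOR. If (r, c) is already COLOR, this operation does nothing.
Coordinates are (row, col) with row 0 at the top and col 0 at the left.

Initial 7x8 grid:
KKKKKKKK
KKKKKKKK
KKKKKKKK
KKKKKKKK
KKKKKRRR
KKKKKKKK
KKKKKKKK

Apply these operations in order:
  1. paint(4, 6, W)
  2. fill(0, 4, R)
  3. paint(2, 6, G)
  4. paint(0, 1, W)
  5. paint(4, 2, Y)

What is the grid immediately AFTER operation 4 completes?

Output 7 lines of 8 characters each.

Answer: RWRRRRRR
RRRRRRRR
RRRRRRGR
RRRRRRRR
RRRRRRWR
RRRRRRRR
RRRRRRRR

Derivation:
After op 1 paint(4,6,W):
KKKKKKKK
KKKKKKKK
KKKKKKKK
KKKKKKKK
KKKKKRWR
KKKKKKKK
KKKKKKKK
After op 2 fill(0,4,R) [53 cells changed]:
RRRRRRRR
RRRRRRRR
RRRRRRRR
RRRRRRRR
RRRRRRWR
RRRRRRRR
RRRRRRRR
After op 3 paint(2,6,G):
RRRRRRRR
RRRRRRRR
RRRRRRGR
RRRRRRRR
RRRRRRWR
RRRRRRRR
RRRRRRRR
After op 4 paint(0,1,W):
RWRRRRRR
RRRRRRRR
RRRRRRGR
RRRRRRRR
RRRRRRWR
RRRRRRRR
RRRRRRRR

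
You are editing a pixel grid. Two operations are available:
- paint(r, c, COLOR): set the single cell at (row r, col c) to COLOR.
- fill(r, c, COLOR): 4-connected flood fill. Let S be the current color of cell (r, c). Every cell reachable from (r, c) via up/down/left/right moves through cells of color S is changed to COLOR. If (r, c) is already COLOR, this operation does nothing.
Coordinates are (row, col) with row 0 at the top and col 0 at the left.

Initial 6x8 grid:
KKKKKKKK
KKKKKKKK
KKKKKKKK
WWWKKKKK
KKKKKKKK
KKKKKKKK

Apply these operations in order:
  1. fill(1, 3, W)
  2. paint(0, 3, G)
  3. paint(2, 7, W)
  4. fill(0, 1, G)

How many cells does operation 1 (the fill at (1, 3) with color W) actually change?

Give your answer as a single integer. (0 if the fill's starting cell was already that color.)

Answer: 45

Derivation:
After op 1 fill(1,3,W) [45 cells changed]:
WWWWWWWW
WWWWWWWW
WWWWWWWW
WWWWWWWW
WWWWWWWW
WWWWWWWW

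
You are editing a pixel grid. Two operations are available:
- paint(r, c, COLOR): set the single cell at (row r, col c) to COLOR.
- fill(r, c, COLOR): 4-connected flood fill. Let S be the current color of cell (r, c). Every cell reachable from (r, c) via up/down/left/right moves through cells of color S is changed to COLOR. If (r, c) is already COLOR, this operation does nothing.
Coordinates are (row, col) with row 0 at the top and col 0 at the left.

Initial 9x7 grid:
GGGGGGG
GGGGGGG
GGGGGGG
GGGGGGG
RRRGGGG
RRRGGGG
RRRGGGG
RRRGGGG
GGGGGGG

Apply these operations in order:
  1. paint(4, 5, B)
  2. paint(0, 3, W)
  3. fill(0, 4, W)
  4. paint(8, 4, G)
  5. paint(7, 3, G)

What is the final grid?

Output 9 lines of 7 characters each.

After op 1 paint(4,5,B):
GGGGGGG
GGGGGGG
GGGGGGG
GGGGGGG
RRRGGBG
RRRGGGG
RRRGGGG
RRRGGGG
GGGGGGG
After op 2 paint(0,3,W):
GGGWGGG
GGGGGGG
GGGGGGG
GGGGGGG
RRRGGBG
RRRGGGG
RRRGGGG
RRRGGGG
GGGGGGG
After op 3 fill(0,4,W) [49 cells changed]:
WWWWWWW
WWWWWWW
WWWWWWW
WWWWWWW
RRRWWBW
RRRWWWW
RRRWWWW
RRRWWWW
WWWWWWW
After op 4 paint(8,4,G):
WWWWWWW
WWWWWWW
WWWWWWW
WWWWWWW
RRRWWBW
RRRWWWW
RRRWWWW
RRRWWWW
WWWWGWW
After op 5 paint(7,3,G):
WWWWWWW
WWWWWWW
WWWWWWW
WWWWWWW
RRRWWBW
RRRWWWW
RRRWWWW
RRRGWWW
WWWWGWW

Answer: WWWWWWW
WWWWWWW
WWWWWWW
WWWWWWW
RRRWWBW
RRRWWWW
RRRWWWW
RRRGWWW
WWWWGWW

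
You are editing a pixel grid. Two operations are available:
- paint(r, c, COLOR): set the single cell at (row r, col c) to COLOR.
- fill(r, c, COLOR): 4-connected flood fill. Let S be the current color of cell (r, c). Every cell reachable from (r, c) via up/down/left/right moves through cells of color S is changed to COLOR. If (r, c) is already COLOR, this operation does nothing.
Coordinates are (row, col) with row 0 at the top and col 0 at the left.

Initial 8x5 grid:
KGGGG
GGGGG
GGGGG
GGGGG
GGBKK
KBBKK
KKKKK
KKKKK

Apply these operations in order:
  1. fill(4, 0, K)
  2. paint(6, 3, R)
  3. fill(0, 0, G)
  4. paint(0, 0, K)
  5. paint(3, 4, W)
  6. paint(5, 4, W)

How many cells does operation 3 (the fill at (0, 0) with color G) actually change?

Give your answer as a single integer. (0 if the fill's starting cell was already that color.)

After op 1 fill(4,0,K) [21 cells changed]:
KKKKK
KKKKK
KKKKK
KKKKK
KKBKK
KBBKK
KKKKK
KKKKK
After op 2 paint(6,3,R):
KKKKK
KKKKK
KKKKK
KKKKK
KKBKK
KBBKK
KKKRK
KKKKK
After op 3 fill(0,0,G) [36 cells changed]:
GGGGG
GGGGG
GGGGG
GGGGG
GGBGG
GBBGG
GGGRG
GGGGG

Answer: 36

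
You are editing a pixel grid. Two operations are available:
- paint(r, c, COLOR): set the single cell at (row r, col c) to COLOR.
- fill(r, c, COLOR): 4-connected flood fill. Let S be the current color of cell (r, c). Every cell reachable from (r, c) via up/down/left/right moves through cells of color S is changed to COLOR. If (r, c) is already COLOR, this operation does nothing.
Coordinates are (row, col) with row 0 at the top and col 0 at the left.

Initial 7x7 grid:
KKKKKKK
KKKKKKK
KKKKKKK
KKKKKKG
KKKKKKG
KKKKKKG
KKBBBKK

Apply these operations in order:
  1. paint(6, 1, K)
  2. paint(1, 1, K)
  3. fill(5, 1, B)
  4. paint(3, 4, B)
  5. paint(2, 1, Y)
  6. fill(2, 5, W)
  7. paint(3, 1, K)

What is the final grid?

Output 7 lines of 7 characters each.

After op 1 paint(6,1,K):
KKKKKKK
KKKKKKK
KKKKKKK
KKKKKKG
KKKKKKG
KKKKKKG
KKBBBKK
After op 2 paint(1,1,K):
KKKKKKK
KKKKKKK
KKKKKKK
KKKKKKG
KKKKKKG
KKKKKKG
KKBBBKK
After op 3 fill(5,1,B) [43 cells changed]:
BBBBBBB
BBBBBBB
BBBBBBB
BBBBBBG
BBBBBBG
BBBBBBG
BBBBBBB
After op 4 paint(3,4,B):
BBBBBBB
BBBBBBB
BBBBBBB
BBBBBBG
BBBBBBG
BBBBBBG
BBBBBBB
After op 5 paint(2,1,Y):
BBBBBBB
BBBBBBB
BYBBBBB
BBBBBBG
BBBBBBG
BBBBBBG
BBBBBBB
After op 6 fill(2,5,W) [45 cells changed]:
WWWWWWW
WWWWWWW
WYWWWWW
WWWWWWG
WWWWWWG
WWWWWWG
WWWWWWW
After op 7 paint(3,1,K):
WWWWWWW
WWWWWWW
WYWWWWW
WKWWWWG
WWWWWWG
WWWWWWG
WWWWWWW

Answer: WWWWWWW
WWWWWWW
WYWWWWW
WKWWWWG
WWWWWWG
WWWWWWG
WWWWWWW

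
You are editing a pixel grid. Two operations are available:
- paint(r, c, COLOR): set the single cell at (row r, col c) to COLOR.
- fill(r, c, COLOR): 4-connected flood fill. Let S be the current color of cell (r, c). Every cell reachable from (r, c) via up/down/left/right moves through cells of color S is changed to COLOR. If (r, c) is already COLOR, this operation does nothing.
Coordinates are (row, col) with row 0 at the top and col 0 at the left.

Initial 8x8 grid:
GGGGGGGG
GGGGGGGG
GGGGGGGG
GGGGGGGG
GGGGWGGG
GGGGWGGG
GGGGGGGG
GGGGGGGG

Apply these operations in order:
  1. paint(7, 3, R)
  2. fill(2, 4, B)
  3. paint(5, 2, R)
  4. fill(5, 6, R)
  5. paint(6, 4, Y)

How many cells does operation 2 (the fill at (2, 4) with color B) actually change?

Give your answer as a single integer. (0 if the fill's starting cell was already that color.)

Answer: 61

Derivation:
After op 1 paint(7,3,R):
GGGGGGGG
GGGGGGGG
GGGGGGGG
GGGGGGGG
GGGGWGGG
GGGGWGGG
GGGGGGGG
GGGRGGGG
After op 2 fill(2,4,B) [61 cells changed]:
BBBBBBBB
BBBBBBBB
BBBBBBBB
BBBBBBBB
BBBBWBBB
BBBBWBBB
BBBBBBBB
BBBRBBBB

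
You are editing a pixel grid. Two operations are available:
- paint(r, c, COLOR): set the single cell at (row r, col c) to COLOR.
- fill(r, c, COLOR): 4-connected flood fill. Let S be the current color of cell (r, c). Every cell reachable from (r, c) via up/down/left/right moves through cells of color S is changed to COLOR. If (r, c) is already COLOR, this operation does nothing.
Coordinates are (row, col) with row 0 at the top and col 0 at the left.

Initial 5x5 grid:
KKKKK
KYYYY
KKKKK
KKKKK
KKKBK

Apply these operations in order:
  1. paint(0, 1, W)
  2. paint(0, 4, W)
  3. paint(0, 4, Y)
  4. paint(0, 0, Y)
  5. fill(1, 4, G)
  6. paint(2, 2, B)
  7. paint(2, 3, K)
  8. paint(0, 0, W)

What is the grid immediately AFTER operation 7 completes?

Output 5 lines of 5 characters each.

Answer: YWKKG
KGGGG
KKBKK
KKKKK
KKKBK

Derivation:
After op 1 paint(0,1,W):
KWKKK
KYYYY
KKKKK
KKKKK
KKKBK
After op 2 paint(0,4,W):
KWKKW
KYYYY
KKKKK
KKKKK
KKKBK
After op 3 paint(0,4,Y):
KWKKY
KYYYY
KKKKK
KKKKK
KKKBK
After op 4 paint(0,0,Y):
YWKKY
KYYYY
KKKKK
KKKKK
KKKBK
After op 5 fill(1,4,G) [5 cells changed]:
YWKKG
KGGGG
KKKKK
KKKKK
KKKBK
After op 6 paint(2,2,B):
YWKKG
KGGGG
KKBKK
KKKKK
KKKBK
After op 7 paint(2,3,K):
YWKKG
KGGGG
KKBKK
KKKKK
KKKBK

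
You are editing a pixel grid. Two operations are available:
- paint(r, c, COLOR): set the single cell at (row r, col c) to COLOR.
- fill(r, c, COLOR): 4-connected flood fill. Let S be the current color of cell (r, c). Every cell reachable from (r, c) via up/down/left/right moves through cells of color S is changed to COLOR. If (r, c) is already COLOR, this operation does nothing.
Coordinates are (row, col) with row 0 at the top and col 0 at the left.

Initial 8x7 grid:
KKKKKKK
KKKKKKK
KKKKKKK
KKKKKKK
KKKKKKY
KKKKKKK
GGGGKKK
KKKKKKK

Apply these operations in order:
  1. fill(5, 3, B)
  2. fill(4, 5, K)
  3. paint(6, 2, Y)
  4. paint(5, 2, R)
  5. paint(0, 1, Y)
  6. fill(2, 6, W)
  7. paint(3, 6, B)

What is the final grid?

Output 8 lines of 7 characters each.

After op 1 fill(5,3,B) [51 cells changed]:
BBBBBBB
BBBBBBB
BBBBBBB
BBBBBBB
BBBBBBY
BBBBBBB
GGGGBBB
BBBBBBB
After op 2 fill(4,5,K) [51 cells changed]:
KKKKKKK
KKKKKKK
KKKKKKK
KKKKKKK
KKKKKKY
KKKKKKK
GGGGKKK
KKKKKKK
After op 3 paint(6,2,Y):
KKKKKKK
KKKKKKK
KKKKKKK
KKKKKKK
KKKKKKY
KKKKKKK
GGYGKKK
KKKKKKK
After op 4 paint(5,2,R):
KKKKKKK
KKKKKKK
KKKKKKK
KKKKKKK
KKKKKKY
KKRKKKK
GGYGKKK
KKKKKKK
After op 5 paint(0,1,Y):
KYKKKKK
KKKKKKK
KKKKKKK
KKKKKKK
KKKKKKY
KKRKKKK
GGYGKKK
KKKKKKK
After op 6 fill(2,6,W) [49 cells changed]:
WYWWWWW
WWWWWWW
WWWWWWW
WWWWWWW
WWWWWWY
WWRWWWW
GGYGWWW
WWWWWWW
After op 7 paint(3,6,B):
WYWWWWW
WWWWWWW
WWWWWWW
WWWWWWB
WWWWWWY
WWRWWWW
GGYGWWW
WWWWWWW

Answer: WYWWWWW
WWWWWWW
WWWWWWW
WWWWWWB
WWWWWWY
WWRWWWW
GGYGWWW
WWWWWWW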